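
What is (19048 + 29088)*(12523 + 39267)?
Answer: 2492963440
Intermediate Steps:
(19048 + 29088)*(12523 + 39267) = 48136*51790 = 2492963440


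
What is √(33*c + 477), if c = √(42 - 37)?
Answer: √(477 + 33*√5) ≈ 23.469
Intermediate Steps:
c = √5 ≈ 2.2361
√(33*c + 477) = √(33*√5 + 477) = √(477 + 33*√5)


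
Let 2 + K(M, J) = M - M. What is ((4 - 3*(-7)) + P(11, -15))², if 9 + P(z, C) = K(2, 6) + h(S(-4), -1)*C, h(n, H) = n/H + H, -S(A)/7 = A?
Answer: 201601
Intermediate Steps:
S(A) = -7*A
h(n, H) = H + n/H
K(M, J) = -2 (K(M, J) = -2 + (M - M) = -2 + 0 = -2)
P(z, C) = -11 - 29*C (P(z, C) = -9 + (-2 + (-1 - 7*(-4)/(-1))*C) = -9 + (-2 + (-1 + 28*(-1))*C) = -9 + (-2 + (-1 - 28)*C) = -9 + (-2 - 29*C) = -11 - 29*C)
((4 - 3*(-7)) + P(11, -15))² = ((4 - 3*(-7)) + (-11 - 29*(-15)))² = ((4 + 21) + (-11 + 435))² = (25 + 424)² = 449² = 201601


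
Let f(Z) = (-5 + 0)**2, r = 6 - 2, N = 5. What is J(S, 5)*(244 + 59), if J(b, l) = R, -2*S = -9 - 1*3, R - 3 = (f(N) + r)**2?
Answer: 255732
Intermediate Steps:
r = 4
f(Z) = 25 (f(Z) = (-5)**2 = 25)
R = 844 (R = 3 + (25 + 4)**2 = 3 + 29**2 = 3 + 841 = 844)
S = 6 (S = -(-9 - 1*3)/2 = -(-9 - 3)/2 = -1/2*(-12) = 6)
J(b, l) = 844
J(S, 5)*(244 + 59) = 844*(244 + 59) = 844*303 = 255732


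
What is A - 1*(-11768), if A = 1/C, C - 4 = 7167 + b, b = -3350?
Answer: 44965529/3821 ≈ 11768.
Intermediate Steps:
C = 3821 (C = 4 + (7167 - 3350) = 4 + 3817 = 3821)
A = 1/3821 ≈ 0.00026171
A - 1*(-11768) = 1/3821 - 1*(-11768) = 1/3821 + 11768 = 44965529/3821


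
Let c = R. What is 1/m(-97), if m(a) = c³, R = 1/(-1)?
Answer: -1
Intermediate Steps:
R = -1
c = -1
m(a) = -1 (m(a) = (-1)³ = -1)
1/m(-97) = 1/(-1) = -1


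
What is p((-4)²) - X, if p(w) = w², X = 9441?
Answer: -9185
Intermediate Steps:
p((-4)²) - X = ((-4)²)² - 1*9441 = 16² - 9441 = 256 - 9441 = -9185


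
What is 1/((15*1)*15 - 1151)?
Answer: -1/926 ≈ -0.0010799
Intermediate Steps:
1/((15*1)*15 - 1151) = 1/(15*15 - 1151) = 1/(225 - 1151) = 1/(-926) = -1/926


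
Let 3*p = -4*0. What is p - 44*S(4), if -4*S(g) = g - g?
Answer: 0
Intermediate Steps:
p = 0 (p = (-4*0)/3 = (1/3)*0 = 0)
S(g) = 0 (S(g) = -(g - g)/4 = -1/4*0 = 0)
p - 44*S(4) = 0 - 44*0 = 0 + 0 = 0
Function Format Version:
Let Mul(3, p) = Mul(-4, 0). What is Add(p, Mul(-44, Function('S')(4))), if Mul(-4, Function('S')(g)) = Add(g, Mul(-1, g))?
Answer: 0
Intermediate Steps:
p = 0 (p = Mul(Rational(1, 3), Mul(-4, 0)) = Mul(Rational(1, 3), 0) = 0)
Function('S')(g) = 0 (Function('S')(g) = Mul(Rational(-1, 4), Add(g, Mul(-1, g))) = Mul(Rational(-1, 4), 0) = 0)
Add(p, Mul(-44, Function('S')(4))) = Add(0, Mul(-44, 0)) = Add(0, 0) = 0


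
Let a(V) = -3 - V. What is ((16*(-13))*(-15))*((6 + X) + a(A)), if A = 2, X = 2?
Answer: 9360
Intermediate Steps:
((16*(-13))*(-15))*((6 + X) + a(A)) = ((16*(-13))*(-15))*((6 + 2) + (-3 - 1*2)) = (-208*(-15))*(8 + (-3 - 2)) = 3120*(8 - 5) = 3120*3 = 9360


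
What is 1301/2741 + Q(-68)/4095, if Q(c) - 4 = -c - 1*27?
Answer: 121132/249431 ≈ 0.48563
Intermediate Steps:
Q(c) = -23 - c (Q(c) = 4 + (-c - 1*27) = 4 + (-c - 27) = 4 + (-27 - c) = -23 - c)
1301/2741 + Q(-68)/4095 = 1301/2741 + (-23 - 1*(-68))/4095 = 1301*(1/2741) + (-23 + 68)*(1/4095) = 1301/2741 + 45*(1/4095) = 1301/2741 + 1/91 = 121132/249431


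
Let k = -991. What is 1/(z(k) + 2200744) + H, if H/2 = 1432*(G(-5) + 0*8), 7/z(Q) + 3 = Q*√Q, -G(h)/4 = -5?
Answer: 5510194763756830811108571/96197534282701107569 - 991*I*√991/673382739978907752983 ≈ 57280.0 - 4.6329e-17*I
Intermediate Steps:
G(h) = 20 (G(h) = -4*(-5) = 20)
z(Q) = 7/(-3 + Q^(3/2)) (z(Q) = 7/(-3 + Q*√Q) = 7/(-3 + Q^(3/2)))
H = 57280 (H = 2*(1432*(20 + 0*8)) = 2*(1432*(20 + 0)) = 2*(1432*20) = 2*28640 = 57280)
1/(z(k) + 2200744) + H = 1/(7/(-3 + (-991)^(3/2)) + 2200744) + 57280 = 1/(7/(-3 - 991*I*√991) + 2200744) + 57280 = 1/(2200744 + 7/(-3 - 991*I*√991)) + 57280 = 57280 + 1/(2200744 + 7/(-3 - 991*I*√991))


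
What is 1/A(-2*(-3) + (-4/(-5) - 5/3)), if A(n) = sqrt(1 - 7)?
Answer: -I*sqrt(6)/6 ≈ -0.40825*I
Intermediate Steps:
A(n) = I*sqrt(6) (A(n) = sqrt(-6) = I*sqrt(6))
1/A(-2*(-3) + (-4/(-5) - 5/3)) = 1/(I*sqrt(6)) = -I*sqrt(6)/6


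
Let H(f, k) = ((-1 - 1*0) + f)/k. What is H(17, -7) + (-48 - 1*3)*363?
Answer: -129607/7 ≈ -18515.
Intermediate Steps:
H(f, k) = (-1 + f)/k (H(f, k) = ((-1 + 0) + f)/k = (-1 + f)/k)
H(17, -7) + (-48 - 1*3)*363 = (-1 + 17)/(-7) + (-48 - 1*3)*363 = -1/7*16 + (-48 - 3)*363 = -16/7 - 51*363 = -16/7 - 18513 = -129607/7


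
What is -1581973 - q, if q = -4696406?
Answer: 3114433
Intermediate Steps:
-1581973 - q = -1581973 - 1*(-4696406) = -1581973 + 4696406 = 3114433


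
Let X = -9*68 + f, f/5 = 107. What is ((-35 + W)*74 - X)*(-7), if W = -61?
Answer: 49189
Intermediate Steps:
f = 535 (f = 5*107 = 535)
X = -77 (X = -9*68 + 535 = -612 + 535 = -77)
((-35 + W)*74 - X)*(-7) = ((-35 - 61)*74 - 1*(-77))*(-7) = (-96*74 + 77)*(-7) = (-7104 + 77)*(-7) = -7027*(-7) = 49189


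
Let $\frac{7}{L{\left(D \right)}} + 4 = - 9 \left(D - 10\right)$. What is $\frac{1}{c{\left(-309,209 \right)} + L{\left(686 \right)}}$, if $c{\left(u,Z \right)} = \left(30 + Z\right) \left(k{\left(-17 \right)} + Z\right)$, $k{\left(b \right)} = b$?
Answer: $\frac{6088}{279366137} \approx 2.1792 \cdot 10^{-5}$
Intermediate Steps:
$L{\left(D \right)} = \frac{7}{86 - 9 D}$ ($L{\left(D \right)} = \frac{7}{-4 - 9 \left(D - 10\right)} = \frac{7}{-4 - 9 \left(-10 + D\right)} = \frac{7}{-4 - \left(-90 + 9 D\right)} = \frac{7}{86 - 9 D}$)
$c{\left(u,Z \right)} = \left(-17 + Z\right) \left(30 + Z\right)$ ($c{\left(u,Z \right)} = \left(30 + Z\right) \left(-17 + Z\right) = \left(-17 + Z\right) \left(30 + Z\right)$)
$\frac{1}{c{\left(-309,209 \right)} + L{\left(686 \right)}} = \frac{1}{\left(-510 + 209^{2} + 13 \cdot 209\right) - \frac{7}{-86 + 9 \cdot 686}} = \frac{1}{\left(-510 + 43681 + 2717\right) - \frac{7}{-86 + 6174}} = \frac{1}{45888 - \frac{7}{6088}} = \frac{1}{\frac{279366137}{6088}} = \frac{6088}{279366137}$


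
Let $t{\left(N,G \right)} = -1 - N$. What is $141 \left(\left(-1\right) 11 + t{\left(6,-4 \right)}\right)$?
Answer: $-2538$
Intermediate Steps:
$141 \left(\left(-1\right) 11 + t{\left(6,-4 \right)}\right) = 141 \left(\left(-1\right) 11 - 7\right) = 141 \left(-11 - 7\right) = 141 \left(-18\right) = -2538$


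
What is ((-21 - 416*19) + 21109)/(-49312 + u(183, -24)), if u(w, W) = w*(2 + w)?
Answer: -13184/15457 ≈ -0.85295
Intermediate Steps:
((-21 - 416*19) + 21109)/(-49312 + u(183, -24)) = ((-21 - 416*19) + 21109)/(-49312 + 183*(2 + 183)) = ((-21 - 104*76) + 21109)/(-49312 + 183*185) = ((-21 - 7904) + 21109)/(-49312 + 33855) = (-7925 + 21109)/(-15457) = 13184*(-1/15457) = -13184/15457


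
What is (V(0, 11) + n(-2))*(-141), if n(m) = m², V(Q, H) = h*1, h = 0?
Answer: -564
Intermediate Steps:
V(Q, H) = 0 (V(Q, H) = 0*1 = 0)
(V(0, 11) + n(-2))*(-141) = (0 + (-2)²)*(-141) = (0 + 4)*(-141) = 4*(-141) = -564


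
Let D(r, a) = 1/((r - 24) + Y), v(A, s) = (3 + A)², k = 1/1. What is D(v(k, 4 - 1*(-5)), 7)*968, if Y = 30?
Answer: 44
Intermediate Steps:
k = 1
D(r, a) = 1/(6 + r) (D(r, a) = 1/((r - 24) + 30) = 1/((-24 + r) + 30) = 1/(6 + r))
D(v(k, 4 - 1*(-5)), 7)*968 = 968/(6 + (3 + 1)²) = 968/(6 + 4²) = 968/(6 + 16) = 968/22 = (1/22)*968 = 44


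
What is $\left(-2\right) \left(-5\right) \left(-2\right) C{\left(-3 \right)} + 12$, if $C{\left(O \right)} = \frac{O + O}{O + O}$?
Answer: $-8$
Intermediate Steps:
$C{\left(O \right)} = 1$ ($C{\left(O \right)} = \frac{2 O}{2 O} = 2 O \frac{1}{2 O} = 1$)
$\left(-2\right) \left(-5\right) \left(-2\right) C{\left(-3 \right)} + 12 = \left(-2\right) \left(-5\right) \left(-2\right) 1 + 12 = 10 \left(-2\right) 1 + 12 = \left(-20\right) 1 + 12 = -20 + 12 = -8$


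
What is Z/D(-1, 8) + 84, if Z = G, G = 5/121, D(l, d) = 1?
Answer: 10169/121 ≈ 84.041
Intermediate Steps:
G = 5/121 (G = 5*(1/121) = 5/121 ≈ 0.041322)
Z = 5/121 ≈ 0.041322
Z/D(-1, 8) + 84 = (5/121)/1 + 84 = (5/121)*1 + 84 = 5/121 + 84 = 10169/121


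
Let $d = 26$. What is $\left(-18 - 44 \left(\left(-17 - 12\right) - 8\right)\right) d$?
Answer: $41860$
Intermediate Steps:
$\left(-18 - 44 \left(\left(-17 - 12\right) - 8\right)\right) d = \left(-18 - 44 \left(\left(-17 - 12\right) - 8\right)\right) 26 = \left(-18 - 44 \left(-29 - 8\right)\right) 26 = \left(-18 - -1628\right) 26 = \left(-18 + 1628\right) 26 = 1610 \cdot 26 = 41860$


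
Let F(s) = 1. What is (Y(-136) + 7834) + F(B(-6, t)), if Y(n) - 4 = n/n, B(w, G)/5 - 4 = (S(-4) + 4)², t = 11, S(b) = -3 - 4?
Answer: 7840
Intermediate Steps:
S(b) = -7
B(w, G) = 65 (B(w, G) = 20 + 5*(-7 + 4)² = 20 + 5*(-3)² = 20 + 5*9 = 20 + 45 = 65)
Y(n) = 5 (Y(n) = 4 + n/n = 4 + 1 = 5)
(Y(-136) + 7834) + F(B(-6, t)) = (5 + 7834) + 1 = 7839 + 1 = 7840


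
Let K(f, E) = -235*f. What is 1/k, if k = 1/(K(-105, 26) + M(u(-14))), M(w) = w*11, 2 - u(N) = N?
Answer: 24851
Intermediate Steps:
u(N) = 2 - N
M(w) = 11*w
k = 1/24851 (k = 1/(-235*(-105) + 11*(2 - 1*(-14))) = 1/(24675 + 11*(2 + 14)) = 1/(24675 + 11*16) = 1/(24675 + 176) = 1/24851 ≈ 4.0240e-5)
1/k = 1/(1/24851) = 24851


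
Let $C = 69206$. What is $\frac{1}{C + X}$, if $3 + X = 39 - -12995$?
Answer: $\frac{1}{82237} \approx 1.216 \cdot 10^{-5}$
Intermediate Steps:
$X = 13031$ ($X = -3 + \left(39 - -12995\right) = -3 + \left(39 + 12995\right) = -3 + 13034 = 13031$)
$\frac{1}{C + X} = \frac{1}{69206 + 13031} = \frac{1}{82237}$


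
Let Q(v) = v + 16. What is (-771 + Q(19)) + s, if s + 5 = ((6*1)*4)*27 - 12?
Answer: -105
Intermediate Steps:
Q(v) = 16 + v
s = 631 (s = -5 + (((6*1)*4)*27 - 12) = -5 + ((6*4)*27 - 12) = -5 + (24*27 - 12) = -5 + (648 - 12) = -5 + 636 = 631)
(-771 + Q(19)) + s = (-771 + (16 + 19)) + 631 = (-771 + 35) + 631 = -736 + 631 = -105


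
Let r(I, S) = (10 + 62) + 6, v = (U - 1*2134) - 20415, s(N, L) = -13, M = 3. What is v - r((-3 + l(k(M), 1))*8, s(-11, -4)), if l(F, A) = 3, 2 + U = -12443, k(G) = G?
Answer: -35072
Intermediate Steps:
U = -12445 (U = -2 - 12443 = -12445)
v = -34994 (v = (-12445 - 1*2134) - 20415 = (-12445 - 2134) - 20415 = -14579 - 20415 = -34994)
r(I, S) = 78 (r(I, S) = 72 + 6 = 78)
v - r((-3 + l(k(M), 1))*8, s(-11, -4)) = -34994 - 1*78 = -34994 - 78 = -35072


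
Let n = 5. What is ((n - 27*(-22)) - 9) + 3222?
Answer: 3812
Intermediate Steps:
((n - 27*(-22)) - 9) + 3222 = ((5 - 27*(-22)) - 9) + 3222 = ((5 + 594) - 9) + 3222 = (599 - 9) + 3222 = 590 + 3222 = 3812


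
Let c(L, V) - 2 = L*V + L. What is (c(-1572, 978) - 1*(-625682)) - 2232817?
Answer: -3146121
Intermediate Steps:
c(L, V) = 2 + L + L*V (c(L, V) = 2 + (L*V + L) = 2 + (L + L*V) = 2 + L + L*V)
(c(-1572, 978) - 1*(-625682)) - 2232817 = ((2 - 1572 - 1572*978) - 1*(-625682)) - 2232817 = ((2 - 1572 - 1537416) + 625682) - 2232817 = (-1538986 + 625682) - 2232817 = -913304 - 2232817 = -3146121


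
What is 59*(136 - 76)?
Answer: 3540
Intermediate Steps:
59*(136 - 76) = 59*60 = 3540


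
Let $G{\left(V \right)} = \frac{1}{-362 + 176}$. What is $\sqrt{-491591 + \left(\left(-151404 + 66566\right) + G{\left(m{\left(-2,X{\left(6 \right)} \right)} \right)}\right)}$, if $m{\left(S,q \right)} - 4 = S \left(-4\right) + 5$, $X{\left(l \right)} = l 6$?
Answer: $\frac{i \sqrt{19942137870}}{186} \approx 759.23 i$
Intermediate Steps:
$X{\left(l \right)} = 6 l$
$m{\left(S,q \right)} = 9 - 4 S$ ($m{\left(S,q \right)} = 4 + \left(S \left(-4\right) + 5\right) = 4 - \left(-5 + 4 S\right) = 9 - 4 S$)
$G{\left(V \right)} = - \frac{1}{186}$ ($G{\left(V \right)} = \frac{1}{-186} = - \frac{1}{186}$)
$\sqrt{-491591 + \left(\left(-151404 + 66566\right) + G{\left(m{\left(-2,X{\left(6 \right)} \right)} \right)}\right)} = \sqrt{-491591 + \left(\left(-151404 + 66566\right) - \frac{1}{186}\right)} = \sqrt{-491591 - \frac{15779869}{186}} = \sqrt{- \frac{107215795}{186}} = \frac{i \sqrt{19942137870}}{186}$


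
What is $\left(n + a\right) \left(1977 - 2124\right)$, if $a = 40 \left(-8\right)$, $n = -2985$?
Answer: $485835$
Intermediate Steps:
$a = -320$
$\left(n + a\right) \left(1977 - 2124\right) = \left(-2985 - 320\right) \left(1977 - 2124\right) = \left(-3305\right) \left(-147\right) = 485835$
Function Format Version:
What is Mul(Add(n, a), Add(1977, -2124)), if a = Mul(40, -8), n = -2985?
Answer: 485835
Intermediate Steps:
a = -320
Mul(Add(n, a), Add(1977, -2124)) = Mul(Add(-2985, -320), Add(1977, -2124)) = Mul(-3305, -147) = 485835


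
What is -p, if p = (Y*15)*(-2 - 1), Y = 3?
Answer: 135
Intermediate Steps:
p = -135 (p = (3*15)*(-2 - 1) = 45*(-3) = -135)
-p = -1*(-135) = 135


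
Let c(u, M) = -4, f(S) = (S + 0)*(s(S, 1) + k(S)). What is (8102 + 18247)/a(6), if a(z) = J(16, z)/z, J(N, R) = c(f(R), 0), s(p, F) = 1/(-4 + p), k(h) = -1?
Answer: -79047/2 ≈ -39524.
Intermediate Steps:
f(S) = S*(-1 + 1/(-4 + S)) (f(S) = (S + 0)*(1/(-4 + S) - 1) = S*(-1 + 1/(-4 + S)))
J(N, R) = -4
a(z) = -4/z
(8102 + 18247)/a(6) = (8102 + 18247)/((-4/6)) = 26349/((-4*⅙)) = 26349/(-⅔) = 26349*(-3/2) = -79047/2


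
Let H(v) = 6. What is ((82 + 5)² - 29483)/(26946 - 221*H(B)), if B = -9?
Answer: -10957/12810 ≈ -0.85535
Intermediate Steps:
((82 + 5)² - 29483)/(26946 - 221*H(B)) = ((82 + 5)² - 29483)/(26946 - 221*6) = (87² - 29483)/(26946 - 1326) = (7569 - 29483)/25620 = -21914*1/25620 = -10957/12810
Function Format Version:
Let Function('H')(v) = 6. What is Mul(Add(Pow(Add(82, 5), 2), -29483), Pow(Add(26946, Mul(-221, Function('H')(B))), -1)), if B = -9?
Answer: Rational(-10957, 12810) ≈ -0.85535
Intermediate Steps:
Mul(Add(Pow(Add(82, 5), 2), -29483), Pow(Add(26946, Mul(-221, Function('H')(B))), -1)) = Mul(Add(Pow(Add(82, 5), 2), -29483), Pow(Add(26946, Mul(-221, 6)), -1)) = Mul(Add(Pow(87, 2), -29483), Pow(Add(26946, -1326), -1)) = Mul(Add(7569, -29483), Pow(25620, -1)) = Mul(-21914, Rational(1, 25620)) = Rational(-10957, 12810)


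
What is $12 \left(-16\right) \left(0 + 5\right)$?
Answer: $-960$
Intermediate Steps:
$12 \left(-16\right) \left(0 + 5\right) = \left(-192\right) 5 = -960$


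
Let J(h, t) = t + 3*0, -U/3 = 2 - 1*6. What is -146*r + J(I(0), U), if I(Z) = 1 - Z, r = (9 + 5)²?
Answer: -28604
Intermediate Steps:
U = 12 (U = -3*(2 - 1*6) = -3*(2 - 6) = -3*(-4) = 12)
r = 196 (r = 14² = 196)
J(h, t) = t (J(h, t) = t + 0 = t)
-146*r + J(I(0), U) = -146*196 + 12 = -28616 + 12 = -28604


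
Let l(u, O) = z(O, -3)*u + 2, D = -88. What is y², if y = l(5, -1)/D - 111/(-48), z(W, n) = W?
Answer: 170569/30976 ≈ 5.5065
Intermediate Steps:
l(u, O) = 2 + O*u (l(u, O) = O*u + 2 = 2 + O*u)
y = 413/176 (y = (2 - 1*5)/(-88) - 111/(-48) = (2 - 5)*(-1/88) - 111*(-1/48) = -3*(-1/88) + 37/16 = 3/88 + 37/16 = 413/176 ≈ 2.3466)
y² = (413/176)² = 170569/30976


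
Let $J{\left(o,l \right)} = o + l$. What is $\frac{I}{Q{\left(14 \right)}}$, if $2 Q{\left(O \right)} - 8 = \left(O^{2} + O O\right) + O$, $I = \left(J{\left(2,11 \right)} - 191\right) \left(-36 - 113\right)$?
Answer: $\frac{26522}{207} \approx 128.13$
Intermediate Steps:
$J{\left(o,l \right)} = l + o$
$I = 26522$ ($I = \left(\left(11 + 2\right) - 191\right) \left(-36 - 113\right) = \left(13 - 191\right) \left(-149\right) = \left(-178\right) \left(-149\right) = 26522$)
$Q{\left(O \right)} = 4 + O^{2} + \frac{O}{2}$ ($Q{\left(O \right)} = 4 + \frac{\left(O^{2} + O O\right) + O}{2} = 4 + \frac{\left(O^{2} + O^{2}\right) + O}{2} = 4 + \frac{2 O^{2} + O}{2} = 4 + \frac{O + 2 O^{2}}{2} = 4 + \left(O^{2} + \frac{O}{2}\right) = 4 + O^{2} + \frac{O}{2}$)
$\frac{I}{Q{\left(14 \right)}} = \frac{26522}{4 + 14^{2} + \frac{1}{2} \cdot 14} = \frac{26522}{4 + 196 + 7} = \frac{26522}{207}$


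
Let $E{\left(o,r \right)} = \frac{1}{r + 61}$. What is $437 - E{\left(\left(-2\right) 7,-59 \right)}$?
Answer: $\frac{873}{2} \approx 436.5$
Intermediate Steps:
$E{\left(o,r \right)} = \frac{1}{61 + r}$
$437 - E{\left(\left(-2\right) 7,-59 \right)} = 437 - \frac{1}{61 - 59} = 437 - \frac{1}{2} = \frac{873}{2}$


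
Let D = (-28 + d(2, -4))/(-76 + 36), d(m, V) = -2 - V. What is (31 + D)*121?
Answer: 76593/20 ≈ 3829.6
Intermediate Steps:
D = 13/20 (D = (-28 + (-2 - 1*(-4)))/(-76 + 36) = (-28 + (-2 + 4))/(-40) = (-28 + 2)*(-1/40) = -26*(-1/40) = 13/20 ≈ 0.65000)
(31 + D)*121 = (31 + 13/20)*121 = (633/20)*121 = 76593/20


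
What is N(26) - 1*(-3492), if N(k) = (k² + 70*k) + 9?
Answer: 5997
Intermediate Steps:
N(k) = 9 + k² + 70*k
N(26) - 1*(-3492) = (9 + 26² + 70*26) - 1*(-3492) = (9 + 676 + 1820) + 3492 = 2505 + 3492 = 5997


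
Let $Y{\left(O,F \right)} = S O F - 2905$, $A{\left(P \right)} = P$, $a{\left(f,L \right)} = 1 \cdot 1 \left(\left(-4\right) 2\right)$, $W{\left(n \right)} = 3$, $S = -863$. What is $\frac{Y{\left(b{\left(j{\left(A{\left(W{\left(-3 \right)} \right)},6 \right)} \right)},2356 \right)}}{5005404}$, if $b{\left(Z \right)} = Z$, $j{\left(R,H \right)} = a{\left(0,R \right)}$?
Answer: $\frac{1806991}{556156} \approx 3.2491$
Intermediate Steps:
$a{\left(f,L \right)} = -8$ ($a{\left(f,L \right)} = 1 \left(-8\right) = -8$)
$j{\left(R,H \right)} = -8$
$Y{\left(O,F \right)} = -2905 - 863 F O$ ($Y{\left(O,F \right)} = - 863 O F - 2905 = - 863 F O - 2905 = -2905 - 863 F O$)
$\frac{Y{\left(b{\left(j{\left(A{\left(W{\left(-3 \right)} \right)},6 \right)} \right)},2356 \right)}}{5005404} = \frac{-2905 - 2033228 \left(-8\right)}{5005404} = \left(-2905 + 16265824\right) \frac{1}{5005404} = 16262919 \cdot \frac{1}{5005404} = \frac{1806991}{556156}$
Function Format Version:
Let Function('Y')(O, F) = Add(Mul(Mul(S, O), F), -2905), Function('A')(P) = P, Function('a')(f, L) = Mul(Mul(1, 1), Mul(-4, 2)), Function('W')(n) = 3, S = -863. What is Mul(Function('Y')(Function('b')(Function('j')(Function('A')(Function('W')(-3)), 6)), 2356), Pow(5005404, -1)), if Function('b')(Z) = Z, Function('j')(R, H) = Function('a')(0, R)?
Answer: Rational(1806991, 556156) ≈ 3.2491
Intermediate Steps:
Function('a')(f, L) = -8 (Function('a')(f, L) = Mul(1, -8) = -8)
Function('j')(R, H) = -8
Function('Y')(O, F) = Add(-2905, Mul(-863, F, O)) (Function('Y')(O, F) = Add(Mul(Mul(-863, O), F), -2905) = Add(Mul(-863, F, O), -2905) = Add(-2905, Mul(-863, F, O)))
Mul(Function('Y')(Function('b')(Function('j')(Function('A')(Function('W')(-3)), 6)), 2356), Pow(5005404, -1)) = Mul(Add(-2905, Mul(-863, 2356, -8)), Pow(5005404, -1)) = Mul(Add(-2905, 16265824), Rational(1, 5005404)) = Mul(16262919, Rational(1, 5005404)) = Rational(1806991, 556156)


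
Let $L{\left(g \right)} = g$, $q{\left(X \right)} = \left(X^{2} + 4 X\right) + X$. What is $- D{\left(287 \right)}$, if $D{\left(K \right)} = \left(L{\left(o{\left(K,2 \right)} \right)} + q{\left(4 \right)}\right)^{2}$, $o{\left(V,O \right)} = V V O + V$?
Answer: $-27245133721$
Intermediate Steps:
$q{\left(X \right)} = X^{2} + 5 X$
$o{\left(V,O \right)} = V + O V^{2}$ ($o{\left(V,O \right)} = V^{2} O + V = O V^{2} + V = V + O V^{2}$)
$D{\left(K \right)} = \left(36 + K \left(1 + 2 K\right)\right)^{2}$ ($D{\left(K \right)} = \left(K \left(1 + 2 K\right) + 4 \left(5 + 4\right)\right)^{2} = \left(K \left(1 + 2 K\right) + 4 \cdot 9\right)^{2} = \left(K \left(1 + 2 K\right) + 36\right)^{2} = \left(36 + K \left(1 + 2 K\right)\right)^{2}$)
$- D{\left(287 \right)} = - \left(36 + 287 \left(1 + 2 \cdot 287\right)\right)^{2} = - \left(36 + 287 \left(1 + 574\right)\right)^{2} = - \left(36 + 287 \cdot 575\right)^{2} = - \left(36 + 165025\right)^{2} = - 165061^{2} = \left(-1\right) 27245133721 = -27245133721$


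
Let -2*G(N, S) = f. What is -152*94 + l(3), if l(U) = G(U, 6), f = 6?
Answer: -14291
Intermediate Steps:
G(N, S) = -3 (G(N, S) = -½*6 = -3)
l(U) = -3
-152*94 + l(3) = -152*94 - 3 = -14288 - 3 = -14291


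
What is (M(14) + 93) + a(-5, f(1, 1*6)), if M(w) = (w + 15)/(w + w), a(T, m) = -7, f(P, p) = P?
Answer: 2437/28 ≈ 87.036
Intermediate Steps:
M(w) = (15 + w)/(2*w) (M(w) = (15 + w)/((2*w)) = (15 + w)*(1/(2*w)) = (15 + w)/(2*w))
(M(14) + 93) + a(-5, f(1, 1*6)) = ((½)*(15 + 14)/14 + 93) - 7 = ((½)*(1/14)*29 + 93) - 7 = (29/28 + 93) - 7 = 2633/28 - 7 = 2437/28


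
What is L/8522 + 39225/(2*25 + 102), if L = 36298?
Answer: 169896373/647672 ≈ 262.32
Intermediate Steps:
L/8522 + 39225/(2*25 + 102) = 36298/8522 + 39225/(2*25 + 102) = 36298*(1/8522) + 39225/(50 + 102) = 18149/4261 + 39225/152 = 169896373/647672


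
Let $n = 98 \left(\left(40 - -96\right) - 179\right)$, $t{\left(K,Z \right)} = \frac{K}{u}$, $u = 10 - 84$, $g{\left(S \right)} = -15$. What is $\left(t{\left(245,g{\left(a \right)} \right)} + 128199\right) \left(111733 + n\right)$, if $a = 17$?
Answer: $\frac{1019976950639}{74} \approx 1.3783 \cdot 10^{10}$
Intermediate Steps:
$u = -74$ ($u = 10 - 84 = -74$)
$t{\left(K,Z \right)} = - \frac{K}{74}$ ($t{\left(K,Z \right)} = \frac{K}{-74} = K \left(- \frac{1}{74}\right) = - \frac{K}{74}$)
$n = -4214$ ($n = 98 \left(\left(40 + 96\right) - 179\right) = 98 \left(136 - 179\right) = 98 \left(-43\right) = -4214$)
$\left(t{\left(245,g{\left(a \right)} \right)} + 128199\right) \left(111733 + n\right) = \left(\left(- \frac{1}{74}\right) 245 + 128199\right) \left(111733 - 4214\right) = \left(- \frac{245}{74} + 128199\right) 107519 = \frac{9486481}{74} \cdot 107519 = \frac{1019976950639}{74}$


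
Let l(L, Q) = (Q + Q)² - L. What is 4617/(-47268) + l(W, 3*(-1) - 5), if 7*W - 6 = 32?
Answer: 9208417/36764 ≈ 250.47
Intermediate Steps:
W = 38/7 (W = 6/7 + (⅐)*32 = 6/7 + 32/7 = 38/7 ≈ 5.4286)
l(L, Q) = -L + 4*Q² (l(L, Q) = (2*Q)² - L = 4*Q² - L = -L + 4*Q²)
4617/(-47268) + l(W, 3*(-1) - 5) = 4617/(-47268) + (-1*38/7 + 4*(3*(-1) - 5)²) = 4617*(-1/47268) + (-38/7 + 4*(-3 - 5)²) = -513/5252 + (-38/7 + 4*(-8)²) = -513/5252 + (-38/7 + 4*64) = -513/5252 + (-38/7 + 256) = -513/5252 + 1754/7 = 9208417/36764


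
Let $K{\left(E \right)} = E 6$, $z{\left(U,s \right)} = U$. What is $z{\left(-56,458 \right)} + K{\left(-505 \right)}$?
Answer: $-3086$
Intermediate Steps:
$K{\left(E \right)} = 6 E$
$z{\left(-56,458 \right)} + K{\left(-505 \right)} = -56 + 6 \left(-505\right) = -56 - 3030 = -3086$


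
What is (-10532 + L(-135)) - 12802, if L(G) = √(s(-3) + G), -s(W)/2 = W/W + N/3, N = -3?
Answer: -23334 + 3*I*√15 ≈ -23334.0 + 11.619*I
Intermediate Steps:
s(W) = 0 (s(W) = -2*(W/W - 3/3) = -2*(1 - 3*⅓) = -2*(1 - 1) = -2*0 = 0)
L(G) = √G (L(G) = √(0 + G) = √G)
(-10532 + L(-135)) - 12802 = (-10532 + √(-135)) - 12802 = (-10532 + 3*I*√15) - 12802 = -23334 + 3*I*√15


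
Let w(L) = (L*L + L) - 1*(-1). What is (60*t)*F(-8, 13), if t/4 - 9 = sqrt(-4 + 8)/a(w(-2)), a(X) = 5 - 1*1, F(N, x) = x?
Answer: 29640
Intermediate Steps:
w(L) = 1 + L + L**2 (w(L) = (L**2 + L) + 1 = (L + L**2) + 1 = 1 + L + L**2)
a(X) = 4 (a(X) = 5 - 1 = 4)
t = 38 (t = 36 + 4*(sqrt(-4 + 8)/4) = 36 + 4*(sqrt(4)/4) = 36 + 4*((1/4)*2) = 36 + 4*(1/2) = 36 + 2 = 38)
(60*t)*F(-8, 13) = (60*38)*13 = 2280*13 = 29640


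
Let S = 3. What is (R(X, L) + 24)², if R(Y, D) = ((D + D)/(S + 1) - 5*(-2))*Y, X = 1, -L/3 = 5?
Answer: 2809/4 ≈ 702.25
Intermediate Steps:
L = -15 (L = -3*5 = -15)
R(Y, D) = Y*(10 + D/2) (R(Y, D) = ((D + D)/(3 + 1) - 5*(-2))*Y = ((2*D)/4 + 10)*Y = ((2*D)*(¼) + 10)*Y = (D/2 + 10)*Y = (10 + D/2)*Y = Y*(10 + D/2))
(R(X, L) + 24)² = ((½)*1*(20 - 15) + 24)² = ((½)*1*5 + 24)² = (5/2 + 24)² = (53/2)² = 2809/4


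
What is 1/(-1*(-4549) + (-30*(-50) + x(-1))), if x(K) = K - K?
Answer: 1/6049 ≈ 0.00016532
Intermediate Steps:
x(K) = 0
1/(-1*(-4549) + (-30*(-50) + x(-1))) = 1/(-1*(-4549) + (-30*(-50) + 0)) = 1/(4549 + (1500 + 0)) = 1/(4549 + 1500) = 1/6049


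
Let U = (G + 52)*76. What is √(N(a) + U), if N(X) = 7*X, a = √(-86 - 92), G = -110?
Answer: √(-4408 + 7*I*√178) ≈ 0.7033 + 66.396*I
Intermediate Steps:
U = -4408 (U = (-110 + 52)*76 = -58*76 = -4408)
a = I*√178 (a = √(-178) = I*√178 ≈ 13.342*I)
√(N(a) + U) = √(7*(I*√178) - 4408) = √(7*I*√178 - 4408) = √(-4408 + 7*I*√178)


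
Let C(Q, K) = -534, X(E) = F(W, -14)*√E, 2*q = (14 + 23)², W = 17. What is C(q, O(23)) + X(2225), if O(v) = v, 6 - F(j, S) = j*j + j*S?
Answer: -534 - 225*√89 ≈ -2656.6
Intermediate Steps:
q = 1369/2 (q = (14 + 23)²/2 = (½)*37² = (½)*1369 = 1369/2 ≈ 684.50)
F(j, S) = 6 - j² - S*j (F(j, S) = 6 - (j*j + j*S) = 6 - (j² + S*j) = 6 + (-j² - S*j) = 6 - j² - S*j)
X(E) = -45*√E (X(E) = (6 - 1*17² - 1*(-14)*17)*√E = (6 - 1*289 + 238)*√E = (6 - 289 + 238)*√E = -45*√E)
C(q, O(23)) + X(2225) = -534 - 225*√89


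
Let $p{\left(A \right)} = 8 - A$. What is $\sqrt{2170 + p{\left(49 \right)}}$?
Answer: $\sqrt{2129} \approx 46.141$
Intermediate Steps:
$\sqrt{2170 + p{\left(49 \right)}} = \sqrt{2170 + \left(8 - 49\right)} = \sqrt{2170 - 41} = \sqrt{2129}$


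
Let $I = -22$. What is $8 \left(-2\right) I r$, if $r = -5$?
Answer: $-1760$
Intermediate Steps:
$8 \left(-2\right) I r = 8 \left(-2\right) \left(-22\right) \left(-5\right) = \left(-16\right) \left(-22\right) \left(-5\right) = 352 \left(-5\right) = -1760$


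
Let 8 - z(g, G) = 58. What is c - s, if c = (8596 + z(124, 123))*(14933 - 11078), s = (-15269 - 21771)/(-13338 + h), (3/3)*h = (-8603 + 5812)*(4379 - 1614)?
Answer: 254678459870950/7730453 ≈ 3.2945e+7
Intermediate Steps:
h = -7717115 (h = (-8603 + 5812)*(4379 - 1614) = -2791*2765 = -7717115)
s = 37040/7730453 (s = (-15269 - 21771)/(-13338 - 7717115) = -37040/(-7730453) = -37040*(-1/7730453) = 37040/7730453 ≈ 0.0047914)
z(g, G) = -50 (z(g, G) = 8 - 1*58 = 8 - 58 = -50)
c = 32944830 (c = (8596 - 50)*(14933 - 11078) = 8546*3855 = 32944830)
c - s = 32944830 - 1*37040/7730453 = 32944830 - 37040/7730453 = 254678459870950/7730453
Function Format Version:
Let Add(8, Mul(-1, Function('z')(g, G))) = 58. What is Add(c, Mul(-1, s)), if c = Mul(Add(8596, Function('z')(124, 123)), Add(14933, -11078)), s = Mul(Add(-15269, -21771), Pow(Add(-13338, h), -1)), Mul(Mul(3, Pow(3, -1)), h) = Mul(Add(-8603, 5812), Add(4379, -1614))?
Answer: Rational(254678459870950, 7730453) ≈ 3.2945e+7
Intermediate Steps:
h = -7717115 (h = Mul(Add(-8603, 5812), Add(4379, -1614)) = Mul(-2791, 2765) = -7717115)
s = Rational(37040, 7730453) (s = Mul(Add(-15269, -21771), Pow(Add(-13338, -7717115), -1)) = Mul(-37040, Pow(-7730453, -1)) = Mul(-37040, Rational(-1, 7730453)) = Rational(37040, 7730453) ≈ 0.0047914)
Function('z')(g, G) = -50 (Function('z')(g, G) = Add(8, Mul(-1, 58)) = Add(8, -58) = -50)
c = 32944830 (c = Mul(Add(8596, -50), Add(14933, -11078)) = Mul(8546, 3855) = 32944830)
Add(c, Mul(-1, s)) = Add(32944830, Mul(-1, Rational(37040, 7730453))) = Add(32944830, Rational(-37040, 7730453)) = Rational(254678459870950, 7730453)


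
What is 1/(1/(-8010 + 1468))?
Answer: -6542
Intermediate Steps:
1/(1/(-8010 + 1468)) = 1/(1/(-6542)) = 1/(-1/6542) = -6542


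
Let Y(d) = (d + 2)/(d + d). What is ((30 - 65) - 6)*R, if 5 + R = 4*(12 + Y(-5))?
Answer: -9061/5 ≈ -1812.2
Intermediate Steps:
Y(d) = (2 + d)/(2*d) (Y(d) = (2 + d)/((2*d)) = (2 + d)*(1/(2*d)) = (2 + d)/(2*d))
R = 221/5 (R = -5 + 4*(12 + (1/2)*(2 - 5)/(-5)) = -5 + 4*(12 + (1/2)*(-1/5)*(-3)) = -5 + 4*(12 + 3/10) = -5 + 4*(123/10) = -5 + 246/5 = 221/5 ≈ 44.200)
((30 - 65) - 6)*R = ((30 - 65) - 6)*(221/5) = (-35 - 6)*(221/5) = -41*221/5 = -9061/5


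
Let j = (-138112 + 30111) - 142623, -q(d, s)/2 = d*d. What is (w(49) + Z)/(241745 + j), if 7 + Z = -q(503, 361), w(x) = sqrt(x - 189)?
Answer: -506011/8879 - 2*I*sqrt(35)/8879 ≈ -56.99 - 0.0013326*I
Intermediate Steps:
w(x) = sqrt(-189 + x)
q(d, s) = -2*d**2 (q(d, s) = -2*d*d = -2*d**2)
Z = 506011 (Z = -7 - (-2)*503**2 = -7 - (-2)*253009 = -7 - 1*(-506018) = -7 + 506018 = 506011)
j = -250624 (j = -108001 - 142623 = -250624)
(w(49) + Z)/(241745 + j) = (sqrt(-189 + 49) + 506011)/(241745 - 250624) = (sqrt(-140) + 506011)/(-8879) = (2*I*sqrt(35) + 506011)*(-1/8879) = (506011 + 2*I*sqrt(35))*(-1/8879) = -506011/8879 - 2*I*sqrt(35)/8879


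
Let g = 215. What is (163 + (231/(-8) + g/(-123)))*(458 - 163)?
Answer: 38426405/984 ≈ 39051.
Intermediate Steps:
(163 + (231/(-8) + g/(-123)))*(458 - 163) = (163 + (231/(-8) + 215/(-123)))*(458 - 163) = (163 + (231*(-⅛) + 215*(-1/123)))*295 = (163 + (-231/8 - 215/123))*295 = (163 - 30133/984)*295 = (130259/984)*295 = 38426405/984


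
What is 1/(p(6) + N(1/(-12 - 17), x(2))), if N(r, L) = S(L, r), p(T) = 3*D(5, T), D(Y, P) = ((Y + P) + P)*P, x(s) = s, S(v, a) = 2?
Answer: 1/308 ≈ 0.0032468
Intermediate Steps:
D(Y, P) = P*(Y + 2*P) (D(Y, P) = ((P + Y) + P)*P = (Y + 2*P)*P = P*(Y + 2*P))
p(T) = 3*T*(5 + 2*T) (p(T) = 3*(T*(5 + 2*T)) = 3*T*(5 + 2*T))
N(r, L) = 2
1/(p(6) + N(1/(-12 - 17), x(2))) = 1/(3*6*(5 + 2*6) + 2) = 1/(3*6*(5 + 12) + 2) = 1/(3*6*17 + 2) = 1/(306 + 2) = 1/308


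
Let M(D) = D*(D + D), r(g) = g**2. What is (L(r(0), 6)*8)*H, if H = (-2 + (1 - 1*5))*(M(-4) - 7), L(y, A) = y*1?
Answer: 0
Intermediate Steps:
L(y, A) = y
M(D) = 2*D**2 (M(D) = D*(2*D) = 2*D**2)
H = -150 (H = (-2 + (1 - 1*5))*(2*(-4)**2 - 7) = (-2 + (1 - 5))*(2*16 - 7) = (-2 - 4)*(32 - 7) = -6*25 = -150)
(L(r(0), 6)*8)*H = (0**2*8)*(-150) = (0*8)*(-150) = 0*(-150) = 0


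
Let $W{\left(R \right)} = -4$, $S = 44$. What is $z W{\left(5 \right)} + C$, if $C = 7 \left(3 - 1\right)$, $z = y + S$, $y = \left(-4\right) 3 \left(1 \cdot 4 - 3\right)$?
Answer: $-114$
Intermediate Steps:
$y = -12$ ($y = - 12 \left(4 - 3\right) = \left(-12\right) 1 = -12$)
$z = 32$ ($z = -12 + 44 = 32$)
$C = 14$ ($C = 7 \cdot 2 = 14$)
$z W{\left(5 \right)} + C = 32 \left(-4\right) + 14 = -128 + 14 = -114$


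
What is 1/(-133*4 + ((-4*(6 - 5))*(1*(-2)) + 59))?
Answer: -1/465 ≈ -0.0021505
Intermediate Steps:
1/(-133*4 + ((-4*(6 - 5))*(1*(-2)) + 59)) = 1/(-532 + (-4*1*(-2) + 59)) = 1/(-532 + (-4*(-2) + 59)) = 1/(-532 + (8 + 59)) = 1/(-532 + 67) = 1/(-465) = -1/465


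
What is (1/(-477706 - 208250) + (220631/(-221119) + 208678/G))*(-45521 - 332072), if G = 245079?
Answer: 684606600717441666143/12391023073885452 ≈ 55250.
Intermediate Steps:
(1/(-477706 - 208250) + (220631/(-221119) + 208678/G))*(-45521 - 332072) = (1/(-477706 - 208250) + (220631/(-221119) + 208678/245079))*(-45521 - 332072) = (1/(-685956) + (220631*(-1/221119) + 208678*(1/245079)))*(-377593) = (-1/685956 + (-220631/221119 + 208678/245079))*(-377593) = (-1/685956 - 7929354167/54191623401)*(-377593) = -1813080752867351/12391023073885452*(-377593) = 684606600717441666143/12391023073885452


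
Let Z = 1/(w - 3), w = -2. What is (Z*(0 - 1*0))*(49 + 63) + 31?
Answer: 31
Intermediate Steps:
Z = -1/5 (Z = 1/(-2 - 3) = 1/(-5) = -1/5 ≈ -0.20000)
(Z*(0 - 1*0))*(49 + 63) + 31 = (-(0 - 1*0)/5)*(49 + 63) + 31 = -(0 + 0)/5*112 + 31 = -1/5*0*112 + 31 = 0*112 + 31 = 0 + 31 = 31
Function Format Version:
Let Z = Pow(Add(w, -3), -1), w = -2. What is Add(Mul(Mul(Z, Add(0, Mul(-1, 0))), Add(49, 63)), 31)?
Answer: 31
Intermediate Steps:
Z = Rational(-1, 5) (Z = Pow(Add(-2, -3), -1) = Pow(-5, -1) = Rational(-1, 5) ≈ -0.20000)
Add(Mul(Mul(Z, Add(0, Mul(-1, 0))), Add(49, 63)), 31) = Add(Mul(Mul(Rational(-1, 5), Add(0, Mul(-1, 0))), Add(49, 63)), 31) = Add(Mul(Mul(Rational(-1, 5), Add(0, 0)), 112), 31) = Add(Mul(Mul(Rational(-1, 5), 0), 112), 31) = Add(Mul(0, 112), 31) = Add(0, 31) = 31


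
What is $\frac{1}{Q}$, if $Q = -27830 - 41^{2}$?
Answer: $- \frac{1}{29511} \approx -3.3886 \cdot 10^{-5}$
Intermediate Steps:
$Q = -29511$ ($Q = -27830 - 1681 = -29511$)
$\frac{1}{Q} = \frac{1}{-29511} = - \frac{1}{29511}$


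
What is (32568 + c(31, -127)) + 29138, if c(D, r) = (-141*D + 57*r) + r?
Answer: 49969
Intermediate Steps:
c(D, r) = -141*D + 58*r
(32568 + c(31, -127)) + 29138 = (32568 + (-141*31 + 58*(-127))) + 29138 = (32568 + (-4371 - 7366)) + 29138 = (32568 - 11737) + 29138 = 20831 + 29138 = 49969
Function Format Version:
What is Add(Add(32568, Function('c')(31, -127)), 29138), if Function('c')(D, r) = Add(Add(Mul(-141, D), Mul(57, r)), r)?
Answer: 49969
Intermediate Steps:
Function('c')(D, r) = Add(Mul(-141, D), Mul(58, r))
Add(Add(32568, Function('c')(31, -127)), 29138) = Add(Add(32568, Add(Mul(-141, 31), Mul(58, -127))), 29138) = Add(Add(32568, Add(-4371, -7366)), 29138) = Add(Add(32568, -11737), 29138) = Add(20831, 29138) = 49969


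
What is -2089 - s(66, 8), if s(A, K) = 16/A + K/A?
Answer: -22983/11 ≈ -2089.4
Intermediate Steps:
-2089 - s(66, 8) = -2089 - (16 + 8)/66 = -2089 - 24/66 = -2089 - 1*4/11 = -2089 - 4/11 = -22983/11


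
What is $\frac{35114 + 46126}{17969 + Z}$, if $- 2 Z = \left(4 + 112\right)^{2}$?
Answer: $\frac{27080}{3747} \approx 7.2271$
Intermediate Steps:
$Z = -6728$ ($Z = - \frac{\left(4 + 112\right)^{2}}{2} = - \frac{116^{2}}{2} = \left(- \frac{1}{2}\right) 13456 = -6728$)
$\frac{35114 + 46126}{17969 + Z} = \frac{35114 + 46126}{17969 - 6728} = \frac{81240}{11241} = 81240 \cdot \frac{1}{11241} = \frac{27080}{3747}$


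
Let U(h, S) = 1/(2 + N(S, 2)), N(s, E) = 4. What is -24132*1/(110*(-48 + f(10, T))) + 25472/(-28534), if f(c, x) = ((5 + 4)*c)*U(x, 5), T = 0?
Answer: 4516054/784685 ≈ 5.7552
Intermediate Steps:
U(h, S) = ⅙ (U(h, S) = 1/(2 + 4) = 1/6 = ⅙)
f(c, x) = 3*c/2 (f(c, x) = ((5 + 4)*c)*(⅙) = (9*c)*(⅙) = 3*c/2)
-24132*1/(110*(-48 + f(10, T))) + 25472/(-28534) = -24132*1/(110*(-48 + (3/2)*10)) + 25472/(-28534) = -24132*1/(110*(-48 + 15)) + 25472*(-1/28534) = -24132/((-33*110)) - 12736/14267 = -24132/(-3630) - 12736/14267 = -24132*(-1/3630) - 12736/14267 = 4022/605 - 12736/14267 = 4516054/784685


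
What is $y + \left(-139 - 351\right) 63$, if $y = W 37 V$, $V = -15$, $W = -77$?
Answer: $11865$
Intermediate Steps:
$y = 42735$ ($y = \left(-77\right) 37 \left(-15\right) = \left(-2849\right) \left(-15\right) = 42735$)
$y + \left(-139 - 351\right) 63 = 42735 + \left(-139 - 351\right) 63 = 42735 - 30870 = 11865$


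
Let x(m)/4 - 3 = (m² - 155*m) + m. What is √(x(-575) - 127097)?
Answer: √1549615 ≈ 1244.8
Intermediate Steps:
x(m) = 12 - 616*m + 4*m² (x(m) = 12 + 4*((m² - 155*m) + m) = 12 + 4*(m² - 154*m) = 12 + (-616*m + 4*m²) = 12 - 616*m + 4*m²)
√(x(-575) - 127097) = √((12 - 616*(-575) + 4*(-575)²) - 127097) = √((12 + 354200 + 4*330625) - 127097) = √((12 + 354200 + 1322500) - 127097) = √(1676712 - 127097) = √1549615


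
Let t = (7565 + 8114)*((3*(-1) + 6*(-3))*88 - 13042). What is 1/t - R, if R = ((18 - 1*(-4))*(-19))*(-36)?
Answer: -3513110744881/233460310 ≈ -15048.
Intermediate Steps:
R = 15048 (R = ((18 + 4)*(-19))*(-36) = (22*(-19))*(-36) = -418*(-36) = 15048)
t = -233460310 (t = 15679*((-3 - 18)*88 - 13042) = 15679*(-21*88 - 13042) = 15679*(-1848 - 13042) = 15679*(-14890) = -233460310)
1/t - R = 1/(-233460310) - 1*15048 = -1/233460310 - 15048 = -3513110744881/233460310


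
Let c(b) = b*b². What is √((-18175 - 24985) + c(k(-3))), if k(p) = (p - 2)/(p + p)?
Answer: I*√55934610/36 ≈ 207.75*I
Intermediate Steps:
k(p) = (-2 + p)/(2*p) (k(p) = (-2 + p)/((2*p)) = (-2 + p)*(1/(2*p)) = (-2 + p)/(2*p))
c(b) = b³
√((-18175 - 24985) + c(k(-3))) = √((-18175 - 24985) + ((½)*(-2 - 3)/(-3))³) = √(-43160 + ((½)*(-⅓)*(-5))³) = √(-43160 + (⅚)³) = √(-43160 + 125/216) = √(-9322435/216) = I*√55934610/36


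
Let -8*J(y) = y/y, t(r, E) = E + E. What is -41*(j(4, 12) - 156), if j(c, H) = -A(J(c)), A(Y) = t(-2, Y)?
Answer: 25543/4 ≈ 6385.8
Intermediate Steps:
t(r, E) = 2*E
J(y) = -⅛ (J(y) = -y/(8*y) = -⅛*1 = -⅛)
A(Y) = 2*Y
j(c, H) = ¼ (j(c, H) = -2*(-1)/8 = -1*(-¼) = ¼)
-41*(j(4, 12) - 156) = -41*(¼ - 156) = -41*(-623/4) = 25543/4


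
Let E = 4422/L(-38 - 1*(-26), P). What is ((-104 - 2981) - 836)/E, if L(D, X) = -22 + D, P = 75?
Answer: 22219/737 ≈ 30.148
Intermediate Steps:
E = -2211/17 (E = 4422/(-22 + (-38 - 1*(-26))) = 4422/(-22 + (-38 + 26)) = 4422/(-22 - 12) = 4422/(-34) = 4422*(-1/34) = -2211/17 ≈ -130.06)
((-104 - 2981) - 836)/E = ((-104 - 2981) - 836)/(-2211/17) = (-3085 - 836)*(-17/2211) = -3921*(-17/2211) = 22219/737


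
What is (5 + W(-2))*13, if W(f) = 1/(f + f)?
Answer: 247/4 ≈ 61.750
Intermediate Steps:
W(f) = 1/(2*f)
(5 + W(-2))*13 = (5 + (1/2)/(-2))*13 = (5 + (1/2)*(-1/2))*13 = (5 - 1/4)*13 = (19/4)*13 = 247/4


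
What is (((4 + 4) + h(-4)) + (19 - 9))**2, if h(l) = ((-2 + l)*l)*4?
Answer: 12996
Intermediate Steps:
h(l) = 4*l*(-2 + l) (h(l) = (l*(-2 + l))*4 = 4*l*(-2 + l))
(((4 + 4) + h(-4)) + (19 - 9))**2 = (((4 + 4) + 4*(-4)*(-2 - 4)) + (19 - 9))**2 = ((8 + 4*(-4)*(-6)) + 10)**2 = ((8 + 96) + 10)**2 = (104 + 10)**2 = 114**2 = 12996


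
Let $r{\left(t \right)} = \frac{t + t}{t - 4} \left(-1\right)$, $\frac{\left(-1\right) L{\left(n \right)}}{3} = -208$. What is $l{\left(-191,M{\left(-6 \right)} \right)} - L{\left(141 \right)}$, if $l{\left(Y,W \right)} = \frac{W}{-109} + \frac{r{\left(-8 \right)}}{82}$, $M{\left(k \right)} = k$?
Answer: $- \frac{8365448}{13407} \approx -623.96$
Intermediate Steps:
$L{\left(n \right)} = 624$ ($L{\left(n \right)} = \left(-3\right) \left(-208\right) = 624$)
$r{\left(t \right)} = - \frac{2 t}{-4 + t}$ ($r{\left(t \right)} = \frac{2 t}{-4 + t} \left(-1\right) = - \frac{2 t}{-4 + t}$)
$l{\left(Y,W \right)} = - \frac{2}{123} - \frac{W}{109}$ ($l{\left(Y,W \right)} = \frac{W}{-109} + \frac{\left(-2\right) \left(-8\right) \frac{1}{-4 - 8}}{82} = W \left(- \frac{1}{109}\right) + \left(-2\right) \left(-8\right) \frac{1}{-12} \cdot \frac{1}{82} = - \frac{W}{109} + \left(-2\right) \left(-8\right) \left(- \frac{1}{12}\right) \frac{1}{82} = - \frac{W}{109} - \frac{2}{123} = - \frac{2}{123} - \frac{W}{109}$)
$l{\left(-191,M{\left(-6 \right)} \right)} - L{\left(141 \right)} = \left(- \frac{2}{123} - - \frac{6}{109}\right) - 624 = \left(- \frac{2}{123} + \frac{6}{109}\right) - 624 = \frac{520}{13407} - 624 = - \frac{8365448}{13407}$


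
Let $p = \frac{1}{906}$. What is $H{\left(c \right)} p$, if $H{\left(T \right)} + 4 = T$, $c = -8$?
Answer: $- \frac{2}{151} \approx -0.013245$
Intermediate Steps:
$H{\left(T \right)} = -4 + T$
$p = \frac{1}{906} \approx 0.0011038$
$H{\left(c \right)} p = \left(-4 - 8\right) \frac{1}{906} = \left(-12\right) \frac{1}{906} = - \frac{2}{151}$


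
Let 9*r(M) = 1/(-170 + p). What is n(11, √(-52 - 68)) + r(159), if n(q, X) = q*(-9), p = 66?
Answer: -92665/936 ≈ -99.001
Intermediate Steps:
r(M) = -1/936 (r(M) = 1/(9*(-170 + 66)) = (⅑)/(-104) = (⅑)*(-1/104) = -1/936)
n(q, X) = -9*q
n(11, √(-52 - 68)) + r(159) = -9*11 - 1/936 = -99 - 1/936 = -92665/936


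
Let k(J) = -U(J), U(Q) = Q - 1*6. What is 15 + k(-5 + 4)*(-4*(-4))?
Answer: 127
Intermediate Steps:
U(Q) = -6 + Q (U(Q) = Q - 6 = -6 + Q)
k(J) = 6 - J (k(J) = -(-6 + J) = 6 - J)
15 + k(-5 + 4)*(-4*(-4)) = 15 + (6 - (-5 + 4))*(-4*(-4)) = 15 + (6 - 1*(-1))*16 = 15 + (6 + 1)*16 = 15 + 7*16 = 15 + 112 = 127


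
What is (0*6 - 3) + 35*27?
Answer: 942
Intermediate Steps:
(0*6 - 3) + 35*27 = (0 - 3) + 945 = -3 + 945 = 942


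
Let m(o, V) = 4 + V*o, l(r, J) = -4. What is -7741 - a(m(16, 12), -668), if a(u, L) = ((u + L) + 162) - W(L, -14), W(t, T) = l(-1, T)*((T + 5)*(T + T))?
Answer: -8439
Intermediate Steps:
W(t, T) = -8*T*(5 + T) (W(t, T) = -4*(T + 5)*(T + T) = -4*(5 + T)*2*T = -8*T*(5 + T))
a(u, L) = 1170 + L + u (a(u, L) = ((u + L) + 162) - (-8)*(-14)*(5 - 14) = ((L + u) + 162) - (-8)*(-14)*(-9) = (162 + L + u) - 1*(-1008) = (162 + L + u) + 1008 = 1170 + L + u)
-7741 - a(m(16, 12), -668) = -7741 - (1170 - 668 + (4 + 12*16)) = -7741 - (1170 - 668 + (4 + 192)) = -7741 - (1170 - 668 + 196) = -7741 - 1*698 = -7741 - 698 = -8439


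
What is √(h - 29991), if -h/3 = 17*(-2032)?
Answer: √73641 ≈ 271.37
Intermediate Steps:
h = 103632 (h = -51*(-2032) = -3*(-34544) = 103632)
√(h - 29991) = √(103632 - 29991) = √73641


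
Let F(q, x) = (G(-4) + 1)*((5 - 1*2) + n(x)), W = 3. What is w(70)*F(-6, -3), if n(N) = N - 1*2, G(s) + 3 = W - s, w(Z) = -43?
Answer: 430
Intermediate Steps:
G(s) = -s (G(s) = -3 + (3 - s) = -s)
n(N) = -2 + N (n(N) = N - 2 = -2 + N)
F(q, x) = 5 + 5*x (F(q, x) = (-1*(-4) + 1)*((5 - 1*2) + (-2 + x)) = (4 + 1)*((5 - 2) + (-2 + x)) = 5*(3 + (-2 + x)) = 5*(1 + x) = 5 + 5*x)
w(70)*F(-6, -3) = -43*(5 + 5*(-3)) = -43*(5 - 15) = -43*(-10) = 430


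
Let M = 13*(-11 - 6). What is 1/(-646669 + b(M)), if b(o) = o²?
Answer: -1/597828 ≈ -1.6727e-6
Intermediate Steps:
M = -221 (M = 13*(-17) = -221)
1/(-646669 + b(M)) = 1/(-646669 + (-221)²) = 1/(-646669 + 48841) = 1/(-597828) = -1/597828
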